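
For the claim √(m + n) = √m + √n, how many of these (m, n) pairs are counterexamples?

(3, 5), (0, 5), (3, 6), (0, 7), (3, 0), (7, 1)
3

Testing each pair:
(3, 5): LHS = 2·√(2) ≈ 2.828, RHS = √(3) + √(5) ≈ 3.968 → counterexample
(0, 5): LHS = √(5) ≈ 2.236, RHS = √(5) ≈ 2.236 → satisfies claim
(3, 6): LHS = 3, RHS = √(3) + √(6) ≈ 4.182 → counterexample
(0, 7): LHS = √(7) ≈ 2.646, RHS = √(7) ≈ 2.646 → satisfies claim
(3, 0): LHS = √(3) ≈ 1.732, RHS = √(3) ≈ 1.732 → satisfies claim
(7, 1): LHS = 2·√(2) ≈ 2.828, RHS = 1 + √(7) ≈ 3.646 → counterexample

That makes 3 counterexamples.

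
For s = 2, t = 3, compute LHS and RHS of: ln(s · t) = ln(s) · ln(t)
LHS = ln(2 · 3) = ln(6) ≈ 1.792
RHS = ln(2) · ln(3) ≈ 0.7615

LHS ≠ RHS (they differ by about 1.03), so the equation does not hold here.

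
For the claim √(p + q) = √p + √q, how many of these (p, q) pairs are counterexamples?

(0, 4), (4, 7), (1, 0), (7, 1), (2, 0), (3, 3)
Testing each pair:
(0, 4): LHS = 2, RHS = 2 → satisfies claim
(4, 7): LHS = √(11) ≈ 3.317, RHS = 2 + √(7) ≈ 4.646 → counterexample
(1, 0): LHS = 1, RHS = 1 → satisfies claim
(7, 1): LHS = 2·√(2) ≈ 2.828, RHS = 1 + √(7) ≈ 3.646 → counterexample
(2, 0): LHS = √(2) ≈ 1.414, RHS = √(2) ≈ 1.414 → satisfies claim
(3, 3): LHS = √(6) ≈ 2.449, RHS = 2·√(3) ≈ 3.464 → counterexample

That makes 3 counterexamples.

Answer: 3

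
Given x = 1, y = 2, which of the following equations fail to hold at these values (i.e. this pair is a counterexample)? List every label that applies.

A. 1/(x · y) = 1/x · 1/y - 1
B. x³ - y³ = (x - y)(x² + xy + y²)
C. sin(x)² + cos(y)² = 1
A, C

Evaluating each claim at the given values:
A. LHS = 1/2, RHS = -1/2 → fails here (LHS ≠ RHS)
B. LHS = -7, RHS = -7 → holds here (LHS = RHS)
C. LHS = cos(2)² + sin(1)² ≈ 0.8813, RHS = 1 → fails here (LHS ≠ RHS)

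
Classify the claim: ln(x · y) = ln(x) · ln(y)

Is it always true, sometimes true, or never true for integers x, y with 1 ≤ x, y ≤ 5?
Sometimes true

It holds at (x, y) = (1, 1) (both sides equal 0), but fails at (x, y) = (2, 3) (LHS = ln(6) ≈ 1.792, RHS = ln(2)·ln(3) ≈ 0.7615).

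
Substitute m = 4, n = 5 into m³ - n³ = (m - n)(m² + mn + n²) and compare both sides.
LHS = 4³ - 5³ = -61
RHS = (4 - 5)(4² + 4·5 + 5²) = -61

LHS = RHS: the two sides agree.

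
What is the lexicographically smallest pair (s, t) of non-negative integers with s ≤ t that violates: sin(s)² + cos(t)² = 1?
(s, t) = (0, 1)

At (0, 0): both sides equal 1, so it holds there.

Substituting (0, 1) into the claim:
LHS = sin(0)² + cos(1)² = cos(1)² ≈ 0.2919
RHS = 1

Since LHS ≠ RHS, this pair disproves the claim, and no lexicographically smaller pair (s ≤ t, non-negative integers) does.

For instance (1, 2) is also a counterexample (LHS = cos(2)² + sin(1)² ≈ 0.8813, RHS = 1), but it's lexicographically larger.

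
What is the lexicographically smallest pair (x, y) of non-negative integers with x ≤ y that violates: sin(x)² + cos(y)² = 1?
At (0, 0): both sides equal 1, so it holds there.

Substituting (0, 1) into the claim:
LHS = sin(0)² + cos(1)² = cos(1)² ≈ 0.2919
RHS = 1

Since LHS ≠ RHS, this pair disproves the claim, and no lexicographically smaller pair (x ≤ y, non-negative integers) does.

For instance (2, 4) is also a counterexample (LHS = cos(4)² + sin(2)² ≈ 1.254, RHS = 1), but it's lexicographically larger.

Answer: (x, y) = (0, 1)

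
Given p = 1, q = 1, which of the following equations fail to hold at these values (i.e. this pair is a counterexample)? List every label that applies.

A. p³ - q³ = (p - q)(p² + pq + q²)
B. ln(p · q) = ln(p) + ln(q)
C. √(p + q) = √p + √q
C

Evaluating each claim at the given values:
A. LHS = 0, RHS = 0 → holds here (LHS = RHS)
B. LHS = 0, RHS = 0 → holds here (LHS = RHS)
C. LHS = √(2) ≈ 1.414, RHS = 2 → fails here (LHS ≠ RHS)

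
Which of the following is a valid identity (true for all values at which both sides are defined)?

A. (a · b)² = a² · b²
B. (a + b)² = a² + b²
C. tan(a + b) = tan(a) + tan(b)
A: holds — e.g. at (2, 5), both sides equal 100.
B: fails at (6, 7) — LHS = 169, RHS = 85.
C: fails at (2, 4) — LHS = tan(6) ≈ -0.291, RHS = tan(2) + tan(4) ≈ -1.027.

Answer: A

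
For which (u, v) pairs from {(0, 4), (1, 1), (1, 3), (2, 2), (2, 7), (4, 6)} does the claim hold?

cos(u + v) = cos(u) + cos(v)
Testing each pair:
(0, 4): LHS = cos(4) ≈ -0.6536, RHS = cos(4) + 1 ≈ 0.3464 → fails
(1, 1): LHS = cos(2) ≈ -0.4161, RHS = 2·cos(1) ≈ 1.081 → fails
(1, 3): LHS = cos(4) ≈ -0.6536, RHS = cos(3) + cos(1) ≈ -0.4497 → fails
(2, 2): LHS = cos(4) ≈ -0.6536, RHS = 2·cos(2) ≈ -0.8323 → fails
(2, 7): LHS = cos(9) ≈ -0.9111, RHS = cos(2) + cos(7) ≈ 0.3378 → fails
(4, 6): LHS = cos(10) ≈ -0.8391, RHS = cos(4) + cos(6) ≈ 0.3065 → fails

No pair satisfies the claim.

Answer: None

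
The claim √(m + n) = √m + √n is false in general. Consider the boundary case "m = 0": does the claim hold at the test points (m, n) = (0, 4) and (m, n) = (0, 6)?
At (0, 4): LHS = 2, RHS = 2 → equal
At (0, 6): LHS = √(6) ≈ 2.449, RHS = √(6) ≈ 2.449 → equal

So the claim does hold at both of these boundary points, even though it is not an identity.

Answer: Yes, holds at both test points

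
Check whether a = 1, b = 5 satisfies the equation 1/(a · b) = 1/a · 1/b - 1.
Substituting a = 1, b = 5:

LHS = 1/(1 · 5) = 1/5
RHS = 1/1 · 1/5 - 1 = -4/5

LHS ≠ RHS, so the equation does not hold at this point.

Answer: Fails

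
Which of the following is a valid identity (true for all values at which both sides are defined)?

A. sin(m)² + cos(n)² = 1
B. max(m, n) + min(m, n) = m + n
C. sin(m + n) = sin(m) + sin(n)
A: fails at (2, 4) — LHS = cos(4)² + sin(2)² ≈ 1.254, RHS = 1.
B: holds — e.g. at (4, 5), both sides equal 9.
C: fails at (2, 7) — LHS = sin(9) ≈ 0.4121, RHS = sin(7) + sin(2) ≈ 1.566.

Answer: B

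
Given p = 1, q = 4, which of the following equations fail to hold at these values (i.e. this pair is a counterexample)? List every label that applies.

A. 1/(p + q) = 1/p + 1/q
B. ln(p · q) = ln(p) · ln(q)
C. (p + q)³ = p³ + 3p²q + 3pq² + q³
A, B

Evaluating each claim at the given values:
A. LHS = 1/5, RHS = 5/4 → fails here (LHS ≠ RHS)
B. LHS = ln(4) ≈ 1.386, RHS = 0 → fails here (LHS ≠ RHS)
C. LHS = 125, RHS = 125 → holds here (LHS = RHS)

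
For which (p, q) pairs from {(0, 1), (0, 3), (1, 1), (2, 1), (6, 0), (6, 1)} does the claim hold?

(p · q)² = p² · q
Testing each pair:
(0, 1): LHS = 0, RHS = 0 → holds
(0, 3): LHS = 0, RHS = 0 → holds
(1, 1): LHS = 1, RHS = 1 → holds
(2, 1): LHS = 4, RHS = 4 → holds
(6, 0): LHS = 0, RHS = 0 → holds
(6, 1): LHS = 36, RHS = 36 → holds

Every pair satisfies the claim.

Answer: All pairs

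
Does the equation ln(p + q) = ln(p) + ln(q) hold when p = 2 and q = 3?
Fails

Substituting p = 2, q = 3:

LHS = ln(2 + 3) = ln(5) ≈ 1.609
RHS = ln(2) + ln(3) ≈ 1.792

LHS ≠ RHS, so the equation does not hold at this point.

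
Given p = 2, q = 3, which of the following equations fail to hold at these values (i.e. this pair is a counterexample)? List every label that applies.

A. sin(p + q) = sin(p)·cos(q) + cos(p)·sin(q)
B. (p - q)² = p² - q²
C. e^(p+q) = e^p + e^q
B, C

Evaluating each claim at the given values:
A. LHS = sin(5) ≈ -0.9589, RHS = sin(2)·cos(3) + sin(3)·cos(2) ≈ -0.9589 → holds here (LHS = RHS)
B. LHS = 1, RHS = -5 → fails here (LHS ≠ RHS)
C. LHS = e^5 ≈ 148.4, RHS = e^2 + e^3 ≈ 27.47 → fails here (LHS ≠ RHS)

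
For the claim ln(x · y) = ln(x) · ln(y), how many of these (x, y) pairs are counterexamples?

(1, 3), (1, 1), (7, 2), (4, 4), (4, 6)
Testing each pair:
(1, 3): LHS = ln(3) ≈ 1.099, RHS = 0 → counterexample
(1, 1): LHS = 0, RHS = 0 → satisfies claim
(7, 2): LHS = ln(14) ≈ 2.639, RHS = ln(2)·ln(7) ≈ 1.349 → counterexample
(4, 4): LHS = ln(16) ≈ 2.773, RHS = ln(4)² ≈ 1.922 → counterexample
(4, 6): LHS = ln(24) ≈ 3.178, RHS = ln(4)·ln(6) ≈ 2.484 → counterexample

That makes 4 counterexamples.

Answer: 4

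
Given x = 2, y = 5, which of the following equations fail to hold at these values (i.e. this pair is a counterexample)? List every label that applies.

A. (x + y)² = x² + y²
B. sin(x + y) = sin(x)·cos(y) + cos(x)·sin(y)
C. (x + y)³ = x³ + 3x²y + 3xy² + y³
Evaluating each claim at the given values:
A. LHS = 49, RHS = 29 → fails here (LHS ≠ RHS)
B. LHS = sin(7) ≈ 0.657, RHS = sin(2)·cos(5) + sin(5)·cos(2) ≈ 0.657 → holds here (LHS = RHS)
C. LHS = 343, RHS = 343 → holds here (LHS = RHS)

Answer: A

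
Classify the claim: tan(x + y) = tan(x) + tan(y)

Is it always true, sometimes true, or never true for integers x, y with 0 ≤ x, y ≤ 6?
It holds at (x, y) = (0, 0) (both sides equal 0), but fails at (x, y) = (3, 5) (LHS = tan(8) ≈ -6.8, RHS = tan(5) + tan(3) ≈ -3.523).

Answer: Sometimes true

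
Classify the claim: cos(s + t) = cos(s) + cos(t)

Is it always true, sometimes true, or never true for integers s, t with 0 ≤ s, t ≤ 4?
The claim fails for every pair in the range. For instance at (s, t) = (4, 3): LHS = cos(7) ≈ 0.7539, RHS = cos(3) + cos(4) ≈ -1.644.

Answer: Never true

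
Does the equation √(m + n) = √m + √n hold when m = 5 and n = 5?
Substituting m = 5, n = 5:

LHS = √(5 + 5) = √(10) ≈ 3.162
RHS = √5 + √5 = 2·√(5) ≈ 4.472

LHS ≠ RHS, so the equation does not hold at this point.

Answer: Fails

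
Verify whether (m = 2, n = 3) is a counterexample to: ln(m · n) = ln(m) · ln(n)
Yes

Substituting m = 2, n = 3:
LHS = ln(2 · 3) = ln(6) ≈ 1.792
RHS = ln(2) · ln(3) ≈ 0.7615

Since LHS ≠ RHS, this pair disproves the claim.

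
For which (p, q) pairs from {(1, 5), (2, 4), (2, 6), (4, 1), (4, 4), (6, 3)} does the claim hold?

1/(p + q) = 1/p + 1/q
None

Testing each pair:
(1, 5): LHS = 1/6, RHS = 6/5 → fails
(2, 4): LHS = 1/6, RHS = 3/4 → fails
(2, 6): LHS = 1/8, RHS = 2/3 → fails
(4, 1): LHS = 1/5, RHS = 5/4 → fails
(4, 4): LHS = 1/8, RHS = 1/2 → fails
(6, 3): LHS = 1/9, RHS = 1/2 → fails

No pair satisfies the claim.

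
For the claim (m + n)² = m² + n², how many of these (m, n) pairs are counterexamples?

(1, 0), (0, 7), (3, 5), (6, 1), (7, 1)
Testing each pair:
(1, 0): LHS = 1, RHS = 1 → satisfies claim
(0, 7): LHS = 49, RHS = 49 → satisfies claim
(3, 5): LHS = 64, RHS = 34 → counterexample
(6, 1): LHS = 49, RHS = 37 → counterexample
(7, 1): LHS = 64, RHS = 50 → counterexample

That makes 3 counterexamples.

Answer: 3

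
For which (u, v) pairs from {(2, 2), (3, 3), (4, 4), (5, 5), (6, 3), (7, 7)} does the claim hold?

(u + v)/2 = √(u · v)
Testing each pair:
(2, 2): LHS = 2, RHS = 2 → holds
(3, 3): LHS = 3, RHS = 3 → holds
(4, 4): LHS = 4, RHS = 4 → holds
(5, 5): LHS = 5, RHS = 5 → holds
(6, 3): LHS = 9/2, RHS = 3·√(2) ≈ 4.243 → fails
(7, 7): LHS = 7, RHS = 7 → holds

5 of 6 pairs satisfy the claim.

Answer: (2, 2), (3, 3), (4, 4), (5, 5), (7, 7)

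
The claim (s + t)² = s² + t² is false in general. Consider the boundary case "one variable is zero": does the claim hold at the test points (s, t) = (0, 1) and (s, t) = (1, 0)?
At (0, 1): LHS = 1, RHS = 1 → equal
At (1, 0): LHS = 1, RHS = 1 → equal

So the claim does hold at both of these boundary points, even though it is not an identity.

Answer: Yes, holds at both test points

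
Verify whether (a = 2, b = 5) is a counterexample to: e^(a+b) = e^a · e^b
No

Substituting a = 2, b = 5:
LHS = e^(2+5) = e^7 ≈ 1097
RHS = e^2 · e^5 = e^7 ≈ 1097

The sides agree, so this pair does not disprove the claim.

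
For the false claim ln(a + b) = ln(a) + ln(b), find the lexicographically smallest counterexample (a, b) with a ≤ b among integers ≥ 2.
(a, b) = (2, 3)

Substituting (2, 3) into the claim:
LHS = ln(2 + 3) = ln(5) ≈ 1.609
RHS = ln(2) + ln(3) ≈ 1.792

Since LHS ≠ RHS, this pair disproves the claim, and no lexicographically smaller pair (a ≤ b, integers ≥ 2) does.

For instance (2, 8) is also a counterexample (LHS = ln(10) ≈ 2.303, RHS = ln(2) + ln(8) ≈ 2.773), but it's lexicographically larger.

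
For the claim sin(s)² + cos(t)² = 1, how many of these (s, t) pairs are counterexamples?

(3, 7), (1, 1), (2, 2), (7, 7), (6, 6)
Testing each pair:
(3, 7): LHS = sin(3)² + cos(7)² ≈ 0.5883, RHS = 1 → counterexample
(1, 1): LHS = cos(1)² + sin(1)² = 1, RHS = 1 → satisfies claim
(2, 2): LHS = cos(2)² + sin(2)² = 1, RHS = 1 → satisfies claim
(7, 7): LHS = sin(7)² + cos(7)² = 1, RHS = 1 → satisfies claim
(6, 6): LHS = sin(6)² + cos(6)² = 1, RHS = 1 → satisfies claim

That makes 1 counterexample.

Answer: 1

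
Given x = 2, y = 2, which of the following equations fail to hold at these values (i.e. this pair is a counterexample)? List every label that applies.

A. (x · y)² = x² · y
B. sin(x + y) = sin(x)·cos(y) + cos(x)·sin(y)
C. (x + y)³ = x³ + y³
A, C

Evaluating each claim at the given values:
A. LHS = 16, RHS = 8 → fails here (LHS ≠ RHS)
B. LHS = sin(4) ≈ -0.7568, RHS = 2·sin(2)·cos(2) ≈ -0.7568 → holds here (LHS = RHS)
C. LHS = 64, RHS = 16 → fails here (LHS ≠ RHS)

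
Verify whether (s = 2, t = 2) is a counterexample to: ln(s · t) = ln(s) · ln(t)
Yes

Substituting s = 2, t = 2:
LHS = ln(2 · 2) = ln(4) ≈ 1.386
RHS = ln(2) · ln(2) = ln(2)² ≈ 0.4805

Since LHS ≠ RHS, this pair disproves the claim.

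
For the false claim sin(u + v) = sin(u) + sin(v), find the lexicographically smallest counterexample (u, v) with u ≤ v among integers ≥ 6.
Substituting (6, 6) into the claim:
LHS = sin(6 + 6) = sin(12) ≈ -0.5366
RHS = sin(6) + sin(6) = 2·sin(6) ≈ -0.5588

Since LHS ≠ RHS, this pair disproves the claim, and no lexicographically smaller pair (u ≤ v, integers ≥ 6) does.

For instance (6, 8) is also a counterexample (LHS = sin(14) ≈ 0.9906, RHS = sin(6) + sin(8) ≈ 0.7099), but it's lexicographically larger.

Answer: (u, v) = (6, 6)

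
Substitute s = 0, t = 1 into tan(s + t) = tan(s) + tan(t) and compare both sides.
LHS = tan(0 + 1) = tan(1) ≈ 1.557
RHS = tan(0) + tan(1) = tan(1) ≈ 1.557

LHS = RHS: the two sides agree.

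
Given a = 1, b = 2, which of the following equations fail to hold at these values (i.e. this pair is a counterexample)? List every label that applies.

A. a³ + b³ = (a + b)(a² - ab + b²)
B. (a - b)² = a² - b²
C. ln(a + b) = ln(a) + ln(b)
Evaluating each claim at the given values:
A. LHS = 9, RHS = 9 → holds here (LHS = RHS)
B. LHS = 1, RHS = -3 → fails here (LHS ≠ RHS)
C. LHS = ln(3) ≈ 1.099, RHS = ln(2) ≈ 0.6931 → fails here (LHS ≠ RHS)

Answer: B, C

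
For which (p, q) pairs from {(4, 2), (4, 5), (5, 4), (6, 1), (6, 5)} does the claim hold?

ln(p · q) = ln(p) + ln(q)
All pairs

Testing each pair:
(4, 2): LHS = ln(8) ≈ 2.079, RHS = ln(2) + ln(4) ≈ 2.079 → holds
(4, 5): LHS = ln(20) ≈ 2.996, RHS = ln(4) + ln(5) ≈ 2.996 → holds
(5, 4): LHS = ln(20) ≈ 2.996, RHS = ln(4) + ln(5) ≈ 2.996 → holds
(6, 1): LHS = ln(6) ≈ 1.792, RHS = ln(6) ≈ 1.792 → holds
(6, 5): LHS = ln(30) ≈ 3.401, RHS = ln(5) + ln(6) ≈ 3.401 → holds

Every pair satisfies the claim.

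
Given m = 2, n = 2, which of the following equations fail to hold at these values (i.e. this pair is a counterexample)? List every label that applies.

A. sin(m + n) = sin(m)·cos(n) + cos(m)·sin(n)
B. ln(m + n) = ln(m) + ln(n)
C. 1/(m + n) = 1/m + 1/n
C

Evaluating each claim at the given values:
A. LHS = sin(4) ≈ -0.7568, RHS = 2·sin(2)·cos(2) ≈ -0.7568 → holds here (LHS = RHS)
B. LHS = ln(4) ≈ 1.386, RHS = 2·ln(2) ≈ 1.386 → holds here (LHS = RHS)
C. LHS = 1/4, RHS = 1 → fails here (LHS ≠ RHS)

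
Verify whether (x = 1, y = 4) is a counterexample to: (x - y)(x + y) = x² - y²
Substituting x = 1, y = 4:
LHS = (1 - 4)(1 + 4) = -15
RHS = 1² - 4² = -15

The sides agree, so this pair does not disprove the claim.

Answer: No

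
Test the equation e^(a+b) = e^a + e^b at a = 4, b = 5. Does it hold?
Substituting a = 4, b = 5:

LHS = e^(4+5) = e^9 ≈ 8103
RHS = e^4 + e^5 ≈ 203

LHS ≠ RHS, so the equation does not hold at this point.

Answer: Fails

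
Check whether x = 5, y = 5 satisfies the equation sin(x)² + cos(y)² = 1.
Holds

Substituting x = 5, y = 5:

LHS = sin(5)² + cos(5)² = 1
RHS = 1

LHS = RHS, so the equation holds at this point.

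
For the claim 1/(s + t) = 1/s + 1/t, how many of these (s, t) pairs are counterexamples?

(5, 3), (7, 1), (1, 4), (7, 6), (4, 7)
5

Testing each pair:
(5, 3): LHS = 1/8, RHS = 8/15 → counterexample
(7, 1): LHS = 1/8, RHS = 8/7 → counterexample
(1, 4): LHS = 1/5, RHS = 5/4 → counterexample
(7, 6): LHS = 1/13, RHS = 13/42 → counterexample
(4, 7): LHS = 1/11, RHS = 11/28 → counterexample

That makes 5 counterexamples.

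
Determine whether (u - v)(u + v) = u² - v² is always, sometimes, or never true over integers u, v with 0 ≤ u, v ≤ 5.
The identity holds for every pair in the range. For instance at (u, v) = (3, 5): both sides equal -16.

Answer: Always true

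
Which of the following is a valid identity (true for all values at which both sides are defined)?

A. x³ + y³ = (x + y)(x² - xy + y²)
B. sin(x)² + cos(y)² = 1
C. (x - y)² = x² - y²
A: holds — e.g. at (2, 7), both sides equal 351.
B: fails at (2, 4) — LHS = cos(4)² + sin(2)² ≈ 1.254, RHS = 1.
C: fails at (1, 5) — LHS = 16, RHS = -24.

Answer: A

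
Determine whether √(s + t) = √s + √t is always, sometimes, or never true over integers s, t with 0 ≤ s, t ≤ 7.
It holds at (s, t) = (6, 0) (both sides equal √(6) ≈ 2.449), but fails at (s, t) = (2, 5) (LHS = √(7) ≈ 2.646, RHS = √(2) + √(5) ≈ 3.65).

Answer: Sometimes true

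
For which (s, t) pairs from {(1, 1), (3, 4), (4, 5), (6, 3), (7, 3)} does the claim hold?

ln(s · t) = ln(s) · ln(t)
(1, 1)

Testing each pair:
(1, 1): LHS = 0, RHS = 0 → holds
(3, 4): LHS = ln(12) ≈ 2.485, RHS = ln(3)·ln(4) ≈ 1.523 → fails
(4, 5): LHS = ln(20) ≈ 2.996, RHS = ln(4)·ln(5) ≈ 2.231 → fails
(6, 3): LHS = ln(18) ≈ 2.89, RHS = ln(3)·ln(6) ≈ 1.968 → fails
(7, 3): LHS = ln(21) ≈ 3.045, RHS = ln(3)·ln(7) ≈ 2.138 → fails

1 of 5 pairs satisfies the claim.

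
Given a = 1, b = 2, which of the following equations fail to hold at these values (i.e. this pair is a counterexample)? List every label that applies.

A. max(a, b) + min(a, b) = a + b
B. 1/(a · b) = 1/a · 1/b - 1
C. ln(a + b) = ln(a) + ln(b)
B, C

Evaluating each claim at the given values:
A. LHS = 3, RHS = 3 → holds here (LHS = RHS)
B. LHS = 1/2, RHS = -1/2 → fails here (LHS ≠ RHS)
C. LHS = ln(3) ≈ 1.099, RHS = ln(2) ≈ 0.6931 → fails here (LHS ≠ RHS)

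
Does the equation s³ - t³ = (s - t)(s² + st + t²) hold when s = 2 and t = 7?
Holds

Substituting s = 2, t = 7:

LHS = 2³ - 7³ = -335
RHS = (2 - 7)(2² + 2·7 + 7²) = -335

LHS = RHS, so the equation holds at this point.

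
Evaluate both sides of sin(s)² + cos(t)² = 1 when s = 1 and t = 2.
LHS = sin(1)² + cos(2)² ≈ 0.8813
RHS = 1

LHS ≠ RHS (they differ by about 0.1187), so the equation does not hold here.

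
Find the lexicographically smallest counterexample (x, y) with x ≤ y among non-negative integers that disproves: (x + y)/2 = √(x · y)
(x, y) = (0, 1)

Substituting (0, 1) into the claim:
LHS = (0 + 1)/2 = 1/2
RHS = √(0 · 1) = 0

Since LHS ≠ RHS, this pair disproves the claim, and no lexicographically smaller pair (x ≤ y, non-negative integers) does.

For instance (1, 3) is also a counterexample (LHS = 2, RHS = √(3) ≈ 1.732), but it's lexicographically larger.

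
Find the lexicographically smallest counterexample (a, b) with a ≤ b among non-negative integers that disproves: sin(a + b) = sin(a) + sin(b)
(a, b) = (1, 1)

At (0, 3): both sides equal sin(3) ≈ 0.1411, so it holds there.
At (0, 7): both sides equal sin(7) ≈ 0.657, so it holds there.

Substituting (1, 1) into the claim:
LHS = sin(1 + 1) = sin(2) ≈ 0.9093
RHS = sin(1) + sin(1) = 2·sin(1) ≈ 1.683

Since LHS ≠ RHS, this pair disproves the claim, and no lexicographically smaller pair (a ≤ b, non-negative integers) does.

For instance (2, 7) is also a counterexample (LHS = sin(9) ≈ 0.4121, RHS = sin(7) + sin(2) ≈ 1.566), but it's lexicographically larger.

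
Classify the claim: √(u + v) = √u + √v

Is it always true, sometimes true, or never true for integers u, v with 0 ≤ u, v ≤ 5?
It holds at (u, v) = (0, 5) (both sides equal √(5) ≈ 2.236), but fails at (u, v) = (5, 1) (LHS = √(6) ≈ 2.449, RHS = 1 + √(5) ≈ 3.236).

Answer: Sometimes true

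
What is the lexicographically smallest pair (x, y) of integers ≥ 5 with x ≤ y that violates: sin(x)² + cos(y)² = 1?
(x, y) = (5, 6)

Substituting (5, 6) into the claim:
LHS = sin(5)² + cos(6)² ≈ 1.841
RHS = 1

Since LHS ≠ RHS, this pair disproves the claim, and no lexicographically smaller pair (x ≤ y, integers ≥ 5) does.

For instance (9, 11) is also a counterexample (LHS = cos(11)² + sin(9)² ≈ 0.1699, RHS = 1), but it's lexicographically larger.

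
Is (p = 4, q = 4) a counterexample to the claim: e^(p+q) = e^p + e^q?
Substituting p = 4, q = 4:
LHS = e^(4+4) = e^8 ≈ 2981
RHS = e^4 + e^4 = 2·e^4 ≈ 109.2

Since LHS ≠ RHS, this pair disproves the claim.

Answer: Yes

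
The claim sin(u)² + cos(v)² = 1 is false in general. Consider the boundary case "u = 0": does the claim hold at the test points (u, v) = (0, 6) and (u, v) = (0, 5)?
At (0, 6): LHS = cos(6)² ≈ 0.9219 ≠ RHS = 1
At (0, 5): LHS = cos(5)² ≈ 0.08046 ≠ RHS = 1

Answer: No, fails at both test points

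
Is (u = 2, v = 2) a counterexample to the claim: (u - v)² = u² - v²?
No

Substituting u = 2, v = 2:
LHS = (2 - 2)² = 0
RHS = 2² - 2² = 0

The sides agree, so this pair does not disprove the claim.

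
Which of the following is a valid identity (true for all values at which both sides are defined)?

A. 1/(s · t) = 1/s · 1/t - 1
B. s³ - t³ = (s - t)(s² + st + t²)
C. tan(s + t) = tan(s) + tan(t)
A: fails at (3, 5) — LHS = 1/15, RHS = -14/15.
B: holds — e.g. at (1, 3), both sides equal -26.
C: fails at (4, 6) — LHS = tan(10) ≈ 0.6484, RHS = tan(6) + tan(4) ≈ 0.8668.

Answer: B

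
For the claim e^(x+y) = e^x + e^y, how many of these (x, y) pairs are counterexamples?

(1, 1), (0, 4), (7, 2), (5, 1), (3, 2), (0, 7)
6

Testing each pair:
(1, 1): LHS = e^2 ≈ 7.389, RHS = 2·e ≈ 5.437 → counterexample
(0, 4): LHS = e^4 ≈ 54.6, RHS = 1 + e^4 ≈ 55.6 → counterexample
(7, 2): LHS = e^9 ≈ 8103, RHS = e^2 + e^7 ≈ 1104 → counterexample
(5, 1): LHS = e^6 ≈ 403.4, RHS = e + e^5 ≈ 151.1 → counterexample
(3, 2): LHS = e^5 ≈ 148.4, RHS = e^2 + e^3 ≈ 27.47 → counterexample
(0, 7): LHS = e^7 ≈ 1097, RHS = 1 + e^7 ≈ 1098 → counterexample

That makes 6 counterexamples.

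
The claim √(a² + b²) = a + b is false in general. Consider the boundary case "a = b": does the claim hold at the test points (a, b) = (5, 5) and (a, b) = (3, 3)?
At (5, 5): LHS = 5·√(2) ≈ 7.071 ≠ RHS = 10
At (3, 3): LHS = 3·√(2) ≈ 4.243 ≠ RHS = 6

Answer: No, fails at both test points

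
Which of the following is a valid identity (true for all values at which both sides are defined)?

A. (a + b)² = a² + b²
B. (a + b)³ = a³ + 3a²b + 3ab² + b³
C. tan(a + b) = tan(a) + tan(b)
A: fails at (2, 4) — LHS = 36, RHS = 20.
B: holds — e.g. at (0, 1), both sides equal 1.
C: fails at (4, 4) — LHS = tan(8) ≈ -6.8, RHS = 2·tan(4) ≈ 2.316.

Answer: B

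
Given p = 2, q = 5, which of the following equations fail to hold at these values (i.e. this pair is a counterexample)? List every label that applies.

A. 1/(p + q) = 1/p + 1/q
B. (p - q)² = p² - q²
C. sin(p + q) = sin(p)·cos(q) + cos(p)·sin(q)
A, B

Evaluating each claim at the given values:
A. LHS = 1/7, RHS = 7/10 → fails here (LHS ≠ RHS)
B. LHS = 9, RHS = -21 → fails here (LHS ≠ RHS)
C. LHS = sin(7) ≈ 0.657, RHS = sin(2)·cos(5) + sin(5)·cos(2) ≈ 0.657 → holds here (LHS = RHS)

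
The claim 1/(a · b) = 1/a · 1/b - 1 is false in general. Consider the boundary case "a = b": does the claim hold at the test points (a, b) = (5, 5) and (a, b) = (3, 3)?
No, fails at both test points

At (5, 5): LHS = 1/25 ≠ RHS = -24/25
At (3, 3): LHS = 1/9 ≠ RHS = -8/9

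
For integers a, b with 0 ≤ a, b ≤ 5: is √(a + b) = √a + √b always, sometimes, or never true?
Sometimes true

It holds at (a, b) = (3, 0) (both sides equal √(3) ≈ 1.732), but fails at (a, b) = (4, 1) (LHS = √(5) ≈ 2.236, RHS = 3).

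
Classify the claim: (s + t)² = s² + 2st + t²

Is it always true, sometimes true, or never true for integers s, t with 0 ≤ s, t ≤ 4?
The identity holds for every pair in the range. For instance at (s, t) = (2, 4): both sides equal 36.

Answer: Always true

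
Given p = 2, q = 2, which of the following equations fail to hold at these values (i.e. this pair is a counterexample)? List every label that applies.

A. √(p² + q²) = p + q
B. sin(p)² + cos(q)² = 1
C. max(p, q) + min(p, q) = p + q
Evaluating each claim at the given values:
A. LHS = 2·√(2) ≈ 2.828, RHS = 4 → fails here (LHS ≠ RHS)
B. LHS = cos(2)² + sin(2)² = 1, RHS = 1 → holds here (LHS = RHS)
C. LHS = 4, RHS = 4 → holds here (LHS = RHS)

Answer: A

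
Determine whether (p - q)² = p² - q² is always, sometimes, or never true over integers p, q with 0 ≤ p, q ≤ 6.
It holds at (p, q) = (4, 0) (both sides equal 16), but fails at (p, q) = (3, 2) (LHS = 1, RHS = 5).

Answer: Sometimes true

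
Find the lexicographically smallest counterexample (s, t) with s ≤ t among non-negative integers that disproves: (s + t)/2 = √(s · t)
Substituting (0, 1) into the claim:
LHS = (0 + 1)/2 = 1/2
RHS = √(0 · 1) = 0

Since LHS ≠ RHS, this pair disproves the claim, and no lexicographically smaller pair (s ≤ t, non-negative integers) does.

For instance (4, 6) is also a counterexample (LHS = 5, RHS = 2·√(6) ≈ 4.899), but it's lexicographically larger.

Answer: (s, t) = (0, 1)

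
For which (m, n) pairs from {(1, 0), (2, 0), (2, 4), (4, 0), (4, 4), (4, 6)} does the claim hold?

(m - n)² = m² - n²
Testing each pair:
(1, 0): LHS = 1, RHS = 1 → holds
(2, 0): LHS = 4, RHS = 4 → holds
(2, 4): LHS = 4, RHS = -12 → fails
(4, 0): LHS = 16, RHS = 16 → holds
(4, 4): LHS = 0, RHS = 0 → holds
(4, 6): LHS = 4, RHS = -20 → fails

4 of 6 pairs satisfy the claim.

Answer: (1, 0), (2, 0), (4, 0), (4, 4)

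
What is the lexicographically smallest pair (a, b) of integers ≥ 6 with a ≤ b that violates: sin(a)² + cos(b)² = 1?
At (6, 6): both sides equal 1, so it holds there.

Substituting (6, 7) into the claim:
LHS = sin(6)² + cos(7)² ≈ 0.6464
RHS = 1

Since LHS ≠ RHS, this pair disproves the claim, and no lexicographically smaller pair (a ≤ b, integers ≥ 6) does.

For instance (10, 11) is also a counterexample (LHS = cos(11)² + sin(10)² ≈ 0.296, RHS = 1), but it's lexicographically larger.

Answer: (a, b) = (6, 7)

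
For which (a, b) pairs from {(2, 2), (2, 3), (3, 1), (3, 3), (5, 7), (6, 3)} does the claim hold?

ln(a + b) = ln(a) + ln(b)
Testing each pair:
(2, 2): LHS = ln(4) ≈ 1.386, RHS = 2·ln(2) ≈ 1.386 → holds
(2, 3): LHS = ln(5) ≈ 1.609, RHS = ln(2) + ln(3) ≈ 1.792 → fails
(3, 1): LHS = ln(4) ≈ 1.386, RHS = ln(3) ≈ 1.099 → fails
(3, 3): LHS = ln(6) ≈ 1.792, RHS = 2·ln(3) ≈ 2.197 → fails
(5, 7): LHS = ln(12) ≈ 2.485, RHS = ln(5) + ln(7) ≈ 3.555 → fails
(6, 3): LHS = ln(9) ≈ 2.197, RHS = ln(3) + ln(6) ≈ 2.89 → fails

1 of 6 pairs satisfies the claim.

Answer: (2, 2)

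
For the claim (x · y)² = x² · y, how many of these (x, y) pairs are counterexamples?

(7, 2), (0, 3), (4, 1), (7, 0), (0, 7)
Testing each pair:
(7, 2): LHS = 196, RHS = 98 → counterexample
(0, 3): LHS = 0, RHS = 0 → satisfies claim
(4, 1): LHS = 16, RHS = 16 → satisfies claim
(7, 0): LHS = 0, RHS = 0 → satisfies claim
(0, 7): LHS = 0, RHS = 0 → satisfies claim

That makes 1 counterexample.

Answer: 1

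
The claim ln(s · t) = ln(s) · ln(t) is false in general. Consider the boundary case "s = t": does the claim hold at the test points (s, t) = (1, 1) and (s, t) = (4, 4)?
Only at (1, 1)

At (1, 1): LHS = 0, RHS = 0 → equal
At (4, 4): LHS = ln(16) ≈ 2.773 ≠ RHS = ln(4)² ≈ 1.922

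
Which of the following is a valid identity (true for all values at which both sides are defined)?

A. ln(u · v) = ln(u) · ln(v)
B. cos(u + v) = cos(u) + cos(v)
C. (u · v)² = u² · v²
A: fails at (1, 4) — LHS = ln(4) ≈ 1.386, RHS = 0.
B: fails at (2, 2) — LHS = cos(4) ≈ -0.6536, RHS = 2·cos(2) ≈ -0.8323.
C: holds — e.g. at (3, 4), both sides equal 144.

Answer: C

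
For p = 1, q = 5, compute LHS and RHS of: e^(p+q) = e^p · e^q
LHS = e^(1+5) = e^6 ≈ 403.4
RHS = e^1 · e^5 = e^6 ≈ 403.4

LHS = RHS: the two sides agree.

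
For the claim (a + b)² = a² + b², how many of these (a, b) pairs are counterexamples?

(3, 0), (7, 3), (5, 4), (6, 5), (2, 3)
Testing each pair:
(3, 0): LHS = 9, RHS = 9 → satisfies claim
(7, 3): LHS = 100, RHS = 58 → counterexample
(5, 4): LHS = 81, RHS = 41 → counterexample
(6, 5): LHS = 121, RHS = 61 → counterexample
(2, 3): LHS = 25, RHS = 13 → counterexample

That makes 4 counterexamples.

Answer: 4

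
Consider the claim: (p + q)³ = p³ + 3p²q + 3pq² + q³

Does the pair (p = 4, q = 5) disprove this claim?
No

Substituting p = 4, q = 5:
LHS = (4 + 5)³ = 729
RHS = 4³ + 3·4²·5 + 3·4·5² + 5³ = 729

The sides agree, so this pair does not disprove the claim.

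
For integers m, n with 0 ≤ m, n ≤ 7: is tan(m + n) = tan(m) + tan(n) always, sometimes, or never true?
Sometimes true

It holds at (m, n) = (6, 0) (both sides equal tan(6) ≈ -0.291), but fails at (m, n) = (1, 1) (LHS = tan(2) ≈ -2.185, RHS = 2·tan(1) ≈ 3.115).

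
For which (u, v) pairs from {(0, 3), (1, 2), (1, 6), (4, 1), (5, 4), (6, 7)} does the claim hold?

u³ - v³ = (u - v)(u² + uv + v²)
All pairs

Testing each pair:
(0, 3): LHS = -27, RHS = -27 → holds
(1, 2): LHS = -7, RHS = -7 → holds
(1, 6): LHS = -215, RHS = -215 → holds
(4, 1): LHS = 63, RHS = 63 → holds
(5, 4): LHS = 61, RHS = 61 → holds
(6, 7): LHS = -127, RHS = -127 → holds

Every pair satisfies the claim.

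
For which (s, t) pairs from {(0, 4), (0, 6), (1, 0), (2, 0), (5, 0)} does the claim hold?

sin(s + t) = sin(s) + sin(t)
All pairs

Testing each pair:
(0, 4): LHS = sin(4) ≈ -0.7568, RHS = sin(4) ≈ -0.7568 → holds
(0, 6): LHS = sin(6) ≈ -0.2794, RHS = sin(6) ≈ -0.2794 → holds
(1, 0): LHS = sin(1) ≈ 0.8415, RHS = sin(1) ≈ 0.8415 → holds
(2, 0): LHS = sin(2) ≈ 0.9093, RHS = sin(2) ≈ 0.9093 → holds
(5, 0): LHS = sin(5) ≈ -0.9589, RHS = sin(5) ≈ -0.9589 → holds

Every pair satisfies the claim.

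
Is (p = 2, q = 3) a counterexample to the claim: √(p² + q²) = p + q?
Substituting p = 2, q = 3:
LHS = √(2² + 3²) = √(13) ≈ 3.606
RHS = 2 + 3 = 5

Since LHS ≠ RHS, this pair disproves the claim.

Answer: Yes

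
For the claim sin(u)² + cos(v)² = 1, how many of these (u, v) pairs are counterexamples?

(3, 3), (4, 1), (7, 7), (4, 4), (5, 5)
Testing each pair:
(3, 3): LHS = sin(3)² + cos(3)² = 1, RHS = 1 → satisfies claim
(4, 1): LHS = cos(1)² + sin(4)² ≈ 0.8647, RHS = 1 → counterexample
(7, 7): LHS = sin(7)² + cos(7)² = 1, RHS = 1 → satisfies claim
(4, 4): LHS = cos(4)² + sin(4)² = 1, RHS = 1 → satisfies claim
(5, 5): LHS = cos(5)² + sin(5)² = 1, RHS = 1 → satisfies claim

That makes 1 counterexample.

Answer: 1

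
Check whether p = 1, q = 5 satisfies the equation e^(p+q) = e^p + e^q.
Substituting p = 1, q = 5:

LHS = e^(1+5) = e^6 ≈ 403.4
RHS = e^1 + e^5 = e + e^5 ≈ 151.1

LHS ≠ RHS, so the equation does not hold at this point.

Answer: Fails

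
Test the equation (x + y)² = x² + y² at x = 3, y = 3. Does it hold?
Fails

Substituting x = 3, y = 3:

LHS = (3 + 3)² = 36
RHS = 3² + 3² = 18

LHS ≠ RHS, so the equation does not hold at this point.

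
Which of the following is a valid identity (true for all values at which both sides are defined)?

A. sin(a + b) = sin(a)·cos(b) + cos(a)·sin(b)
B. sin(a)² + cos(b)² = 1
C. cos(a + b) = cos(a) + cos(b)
A: holds — e.g. at (4, 6), both sides equal sin(10) ≈ -0.544.
B: fails at (2, 7) — LHS = cos(7)² + sin(2)² ≈ 1.395, RHS = 1.
C: fails at (1, 5) — LHS = cos(6) ≈ 0.9602, RHS = cos(5) + cos(1) ≈ 0.824.

Answer: A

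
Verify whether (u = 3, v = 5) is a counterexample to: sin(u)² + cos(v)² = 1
Yes

Substituting u = 3, v = 5:
LHS = sin(3)² + cos(5)² ≈ 0.1004
RHS = 1

Since LHS ≠ RHS, this pair disproves the claim.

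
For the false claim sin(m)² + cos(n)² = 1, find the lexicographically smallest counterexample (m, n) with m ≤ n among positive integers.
(m, n) = (1, 2)

Substituting (1, 2) into the claim:
LHS = sin(1)² + cos(2)² ≈ 0.8813
RHS = 1

Since LHS ≠ RHS, this pair disproves the claim, and no lexicographically smaller pair (m ≤ n, positive integers) does.

For instance (2, 3) is also a counterexample (LHS = sin(2)² + cos(3)² ≈ 1.807, RHS = 1), but it's lexicographically larger.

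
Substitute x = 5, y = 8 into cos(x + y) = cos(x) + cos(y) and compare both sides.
LHS = cos(5 + 8) = cos(13) ≈ 0.9074
RHS = cos(5) + cos(8) ≈ 0.1382

LHS ≠ RHS (they differ by about 0.7693), so the equation does not hold here.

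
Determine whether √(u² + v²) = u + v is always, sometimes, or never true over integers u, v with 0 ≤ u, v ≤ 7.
Sometimes true

It holds at (u, v) = (2, 0) (both sides equal 2), but fails at (u, v) = (1, 1) (LHS = √(2) ≈ 1.414, RHS = 2).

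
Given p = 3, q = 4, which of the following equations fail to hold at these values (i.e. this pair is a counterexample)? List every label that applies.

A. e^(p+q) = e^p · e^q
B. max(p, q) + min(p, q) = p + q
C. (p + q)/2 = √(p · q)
Evaluating each claim at the given values:
A. LHS = e^7 ≈ 1097, RHS = e^7 ≈ 1097 → holds here (LHS = RHS)
B. LHS = 7, RHS = 7 → holds here (LHS = RHS)
C. LHS = 7/2, RHS = 2·√(3) ≈ 3.464 → fails here (LHS ≠ RHS)

Answer: C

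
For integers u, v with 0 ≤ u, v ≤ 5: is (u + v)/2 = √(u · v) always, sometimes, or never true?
It holds at (u, v) = (5, 5) (both sides equal 5), but fails at (u, v) = (0, 5) (LHS = 5/2, RHS = 0).

Answer: Sometimes true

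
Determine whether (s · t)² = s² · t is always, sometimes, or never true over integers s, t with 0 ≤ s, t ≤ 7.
Sometimes true

It holds at (s, t) = (7, 1) (both sides equal 49), but fails at (s, t) = (2, 2) (LHS = 16, RHS = 8).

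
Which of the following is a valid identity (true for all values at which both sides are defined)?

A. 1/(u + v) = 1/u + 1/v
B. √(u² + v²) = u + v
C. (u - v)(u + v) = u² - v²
A: fails at (1, 4) — LHS = 1/5, RHS = 5/4.
B: fails at (4, 4) — LHS = 4·√(2) ≈ 5.657, RHS = 8.
C: holds — e.g. at (2, 3), both sides equal -5.

Answer: C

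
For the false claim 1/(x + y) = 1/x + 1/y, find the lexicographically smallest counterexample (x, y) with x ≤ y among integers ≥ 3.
Substituting (3, 3) into the claim:
LHS = 1/(3 + 3) = 1/6
RHS = 1/3 + 1/3 = 2/3

Since LHS ≠ RHS, this pair disproves the claim, and no lexicographically smaller pair (x ≤ y, integers ≥ 3) does.

For instance (3, 10) is also a counterexample (LHS = 1/13, RHS = 13/30), but it's lexicographically larger.

Answer: (x, y) = (3, 3)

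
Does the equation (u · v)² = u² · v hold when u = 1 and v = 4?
Substituting u = 1, v = 4:

LHS = (1 · 4)² = 16
RHS = 1² · 4 = 4

LHS ≠ RHS, so the equation does not hold at this point.

Answer: Fails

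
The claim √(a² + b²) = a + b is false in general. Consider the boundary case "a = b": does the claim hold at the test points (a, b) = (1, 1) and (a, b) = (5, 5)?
No, fails at both test points

At (1, 1): LHS = √(2) ≈ 1.414 ≠ RHS = 2
At (5, 5): LHS = 5·√(2) ≈ 7.071 ≠ RHS = 10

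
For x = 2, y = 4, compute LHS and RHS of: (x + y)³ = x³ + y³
LHS = (2 + 4)³ = 216
RHS = 2³ + 4³ = 72

LHS ≠ RHS, so the equation does not hold here.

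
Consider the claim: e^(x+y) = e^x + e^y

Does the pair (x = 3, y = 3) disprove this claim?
Yes

Substituting x = 3, y = 3:
LHS = e^(3+3) = e^6 ≈ 403.4
RHS = e^3 + e^3 = 2·e^3 ≈ 40.17

Since LHS ≠ RHS, this pair disproves the claim.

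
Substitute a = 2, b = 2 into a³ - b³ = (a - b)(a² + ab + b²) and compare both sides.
LHS = 2³ - 2³ = 0
RHS = (2 - 2)(2² + 2·2 + 2²) = 0

LHS = RHS: the two sides agree.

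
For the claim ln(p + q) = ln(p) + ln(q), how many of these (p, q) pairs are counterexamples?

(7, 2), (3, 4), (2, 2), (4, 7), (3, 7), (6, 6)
Testing each pair:
(7, 2): LHS = ln(9) ≈ 2.197, RHS = ln(2) + ln(7) ≈ 2.639 → counterexample
(3, 4): LHS = ln(7) ≈ 1.946, RHS = ln(3) + ln(4) ≈ 2.485 → counterexample
(2, 2): LHS = ln(4) ≈ 1.386, RHS = 2·ln(2) ≈ 1.386 → satisfies claim
(4, 7): LHS = ln(11) ≈ 2.398, RHS = ln(4) + ln(7) ≈ 3.332 → counterexample
(3, 7): LHS = ln(10) ≈ 2.303, RHS = ln(3) + ln(7) ≈ 3.045 → counterexample
(6, 6): LHS = ln(12) ≈ 2.485, RHS = 2·ln(6) ≈ 3.584 → counterexample

That makes 5 counterexamples.

Answer: 5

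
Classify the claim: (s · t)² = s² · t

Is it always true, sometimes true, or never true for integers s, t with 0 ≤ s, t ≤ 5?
It holds at (s, t) = (5, 1) (both sides equal 25), but fails at (s, t) = (3, 3) (LHS = 81, RHS = 27).

Answer: Sometimes true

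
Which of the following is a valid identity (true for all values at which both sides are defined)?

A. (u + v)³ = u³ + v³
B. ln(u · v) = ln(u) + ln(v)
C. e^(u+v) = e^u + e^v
B

A: fails at (3, 3) — LHS = 216, RHS = 54.
B: holds — e.g. at (4, 4), both sides equal ln(16) ≈ 2.773.
C: fails at (1, 1) — LHS = e^2 ≈ 7.389, RHS = 2·e ≈ 5.437.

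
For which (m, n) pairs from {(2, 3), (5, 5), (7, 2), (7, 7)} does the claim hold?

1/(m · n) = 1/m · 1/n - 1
None

Testing each pair:
(2, 3): LHS = 1/6, RHS = -5/6 → fails
(5, 5): LHS = 1/25, RHS = -24/25 → fails
(7, 2): LHS = 1/14, RHS = -13/14 → fails
(7, 7): LHS = 1/49, RHS = -48/49 → fails

No pair satisfies the claim.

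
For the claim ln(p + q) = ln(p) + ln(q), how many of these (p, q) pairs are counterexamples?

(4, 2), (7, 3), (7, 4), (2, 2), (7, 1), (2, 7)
Testing each pair:
(4, 2): LHS = ln(6) ≈ 1.792, RHS = ln(2) + ln(4) ≈ 2.079 → counterexample
(7, 3): LHS = ln(10) ≈ 2.303, RHS = ln(3) + ln(7) ≈ 3.045 → counterexample
(7, 4): LHS = ln(11) ≈ 2.398, RHS = ln(4) + ln(7) ≈ 3.332 → counterexample
(2, 2): LHS = ln(4) ≈ 1.386, RHS = 2·ln(2) ≈ 1.386 → satisfies claim
(7, 1): LHS = ln(8) ≈ 2.079, RHS = ln(7) ≈ 1.946 → counterexample
(2, 7): LHS = ln(9) ≈ 2.197, RHS = ln(2) + ln(7) ≈ 2.639 → counterexample

That makes 5 counterexamples.

Answer: 5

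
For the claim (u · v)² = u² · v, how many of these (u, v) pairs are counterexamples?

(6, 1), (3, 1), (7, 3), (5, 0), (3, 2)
Testing each pair:
(6, 1): LHS = 36, RHS = 36 → satisfies claim
(3, 1): LHS = 9, RHS = 9 → satisfies claim
(7, 3): LHS = 441, RHS = 147 → counterexample
(5, 0): LHS = 0, RHS = 0 → satisfies claim
(3, 2): LHS = 36, RHS = 18 → counterexample

That makes 2 counterexamples.

Answer: 2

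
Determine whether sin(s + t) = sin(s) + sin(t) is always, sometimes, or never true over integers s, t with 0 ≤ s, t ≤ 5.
It holds at (s, t) = (0, 4) (both sides equal sin(4) ≈ -0.7568), but fails at (s, t) = (1, 1) (LHS = sin(2) ≈ 0.9093, RHS = 2·sin(1) ≈ 1.683).

Answer: Sometimes true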